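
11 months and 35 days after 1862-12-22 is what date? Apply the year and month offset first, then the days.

December 27, 1863

Adding 11 months and 35 days from December 22, 1862: first the month/year part, then the days.
month 12 + 11 = 23, which is month 11 of year 1863 → November 1863.
Day 22 is valid in November, giving November 22, 1863.
Now add 35 days from November 22, 1863.
November has 30 days, so 30 − 22 = 8 days remain after November 22, 1863; 35 − 8 = 27 left.
27 days into December 1863 → December 27, 1863.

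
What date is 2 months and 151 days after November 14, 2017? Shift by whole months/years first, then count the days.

Adding 2 months and 151 days from November 14, 2017: first the month/year part, then the days.
month 11 + 2 = 13, which is month 1 of year 2018 → January 2018.
Day 14 is valid in January, giving January 14, 2018.
Now add 151 days from January 14, 2018.
January has 31 days, so 31 − 14 = 17 days remain after January 14, 2018; 151 − 17 = 134 left.
February 2018 has 28 days (2018 is not a leap year): 134 − 28 = 106 left.
March 2018 has 31 days: 106 − 31 = 75 left.
April 2018 has 30 days: 75 − 30 = 45 left.
May 2018 has 31 days: 45 − 31 = 14 left.
14 days into June 2018 → June 14, 2018.

June 14, 2018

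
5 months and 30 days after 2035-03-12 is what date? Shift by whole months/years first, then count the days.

Adding 5 months and 30 days from March 12, 2035: first the month/year part, then the days.
month 3 + 5 = 8 → August 2035.
Day 12 is valid in August, giving August 12, 2035.
Now add 30 days from August 12, 2035.
August has 31 days, so 31 − 12 = 19 days remain after August 12, 2035; 30 − 19 = 11 left.
11 days into September 2035 → September 11, 2035.

September 11, 2035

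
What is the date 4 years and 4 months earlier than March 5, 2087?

November 5, 2082

Going back 4 years and 4 months from March 5, 2087.
-4 years → 2083; month 3 − 4 = -1, which is month 11 of year 2082 → November 2082.
Day 5 is valid in November, giving November 5, 2082.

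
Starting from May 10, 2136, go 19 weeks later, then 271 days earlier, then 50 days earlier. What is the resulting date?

November 4, 2135

Counting forward 19 weeks (= 133 days) from May 10, 2136:
May has 31 days, so 31 − 10 = 21 days remain after May 10, 2136; 133 − 21 = 112 left.
June 2136 has 30 days: 112 − 30 = 82 left.
July 2136 has 31 days: 82 − 31 = 51 left.
August 2136 has 31 days: 51 − 31 = 20 left.
20 days into September 2136 → September 20, 2136.
Counting back 271 days from September 20, 2136:
Going back 20 days from September 20, 2136 reaches the end of the previous month; 271 − 20 = 251 left.
August 2136 has 31 days: 251 − 31 = 220 left.
July 2136 has 31 days: 220 − 31 = 189 left.
June 2136 has 30 days: 189 − 30 = 159 left.
May 2136 has 31 days: 159 − 31 = 128 left.
April 2136 has 30 days: 128 − 30 = 98 left.
March 2136 has 31 days: 98 − 31 = 67 left.
February 2136 has 29 days (2136 is a leap year): 67 − 29 = 38 left.
January 2136 has 31 days: 38 − 31 = 7 left.
December 2135 has 31 days; 31 − 7 = 24 → December 24, 2135.
Counting back 50 days from December 24, 2135:
Going back 24 days from December 24, 2135 reaches the end of the previous month; 50 − 24 = 26 left.
November 2135 has 30 days; 30 − 26 = 4 → November 4, 2135.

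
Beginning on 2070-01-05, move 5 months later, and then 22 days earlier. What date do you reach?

Advancing 5 months from January 5, 2070:
month 1 + 5 = 6 → June 2070.
Day 5 is valid in June, giving June 5, 2070.
Going back 22 days from June 5, 2070:
Going back 5 days from June 5, 2070 reaches the end of the previous month; 22 − 5 = 17 left.
May 2070 has 31 days; 31 − 17 = 14 → May 14, 2070.

May 14, 2070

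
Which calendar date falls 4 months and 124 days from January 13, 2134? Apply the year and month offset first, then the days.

September 14, 2134

Counting forward 4 months and 124 days from January 13, 2134: first the month/year part, then the days.
month 1 + 4 = 5 → May 2134.
Day 13 is valid in May, giving May 13, 2134.
Now add 124 days from May 13, 2134.
May has 31 days, so 31 − 13 = 18 days remain after May 13, 2134; 124 − 18 = 106 left.
June 2134 has 30 days: 106 − 30 = 76 left.
July 2134 has 31 days: 76 − 31 = 45 left.
August 2134 has 31 days: 45 − 31 = 14 left.
14 days into September 2134 → September 14, 2134.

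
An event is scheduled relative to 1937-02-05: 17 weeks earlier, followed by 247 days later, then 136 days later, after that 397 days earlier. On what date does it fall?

September 25, 1936

Subtracting 17 weeks (= 119 days) from February 5, 1937:
Going back 5 days from February 5, 1937 reaches the end of the previous month; 119 − 5 = 114 left.
January 1937 has 31 days: 114 − 31 = 83 left.
December 1936 has 31 days: 83 − 31 = 52 left.
November 1936 has 30 days: 52 − 30 = 22 left.
October 1936 has 31 days; 31 − 22 = 9 → October 9, 1936.
Advancing 247 days from October 9, 1936:
October has 31 days, so 31 − 9 = 22 days remain after October 9, 1936; 247 − 22 = 225 left.
November 1936 has 30 days: 225 − 30 = 195 left.
December 1936 has 31 days: 195 − 31 = 164 left.
January 1937 has 31 days: 164 − 31 = 133 left.
February 1937 has 28 days (1937 is not a leap year): 133 − 28 = 105 left.
March 1937 has 31 days: 105 − 31 = 74 left.
April 1937 has 30 days: 74 − 30 = 44 left.
May 1937 has 31 days: 44 − 31 = 13 left.
13 days into June 1937 → June 13, 1937.
Advancing 136 days from June 13, 1937:
June has 30 days, so 30 − 13 = 17 days remain after June 13, 1937; 136 − 17 = 119 left.
July 1937 has 31 days: 119 − 31 = 88 left.
August 1937 has 31 days: 88 − 31 = 57 left.
September 1937 has 30 days: 57 − 30 = 27 left.
27 days into October 1937 → October 27, 1937.
Going back 397 days from October 27, 1937:
Going back 27 days from October 27, 1937 reaches the end of the previous month; 397 − 27 = 370 left.
September 1937 has 30 days: 370 − 30 = 340 left.
August 1937 has 31 days: 340 − 31 = 309 left.
July 1937 has 31 days: 309 − 31 = 278 left.
June 1937 has 30 days: 278 − 30 = 248 left.
May 1937 has 31 days: 248 − 31 = 217 left.
April 1937 has 30 days: 217 − 30 = 187 left.
March 1937 has 31 days: 187 − 31 = 156 left.
February 1937 has 28 days (1937 is not a leap year): 156 − 28 = 128 left.
January 1937 has 31 days: 128 − 31 = 97 left.
December 1936 has 31 days: 97 − 31 = 66 left.
November 1936 has 30 days: 66 − 30 = 36 left.
October 1936 has 31 days: 36 − 31 = 5 left.
September 1936 has 30 days; 30 − 5 = 25 → September 25, 1936.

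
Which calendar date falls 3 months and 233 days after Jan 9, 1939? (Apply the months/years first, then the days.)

November 28, 1939

Adding 3 months and 233 days from January 9, 1939: first the month/year part, then the days.
month 1 + 3 = 4 → April 1939.
Day 9 is valid in April, giving April 9, 1939.
Now add 233 days from April 9, 1939.
April has 30 days, so 30 − 9 = 21 days remain after April 9, 1939; 233 − 21 = 212 left.
May 1939 has 31 days: 212 − 31 = 181 left.
June 1939 has 30 days: 181 − 30 = 151 left.
July 1939 has 31 days: 151 − 31 = 120 left.
August 1939 has 31 days: 120 − 31 = 89 left.
September 1939 has 30 days: 89 − 30 = 59 left.
October 1939 has 31 days: 59 − 31 = 28 left.
28 days into November 1939 → November 28, 1939.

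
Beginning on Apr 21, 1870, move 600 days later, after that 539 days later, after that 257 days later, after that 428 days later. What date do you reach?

April 19, 1875

Advancing 600 days from April 21, 1870:
April has 30 days, so 30 − 21 = 9 days remain after April 21, 1870; 600 − 9 = 591 left.
May 1870 has 31 days: 591 − 31 = 560 left.
June 1870 has 30 days: 560 − 30 = 530 left.
July 1870 has 31 days: 530 − 31 = 499 left.
August 1870 has 31 days: 499 − 31 = 468 left.
September 1870 has 30 days: 468 − 30 = 438 left.
October 1870 has 31 days: 438 − 31 = 407 left.
November 1870 has 30 days: 407 − 30 = 377 left.
December 1870 has 31 days: 377 − 31 = 346 left.
January 1871 has 31 days: 346 − 31 = 315 left.
February 1871 has 28 days (1871 is not a leap year): 315 − 28 = 287 left.
March 1871 has 31 days: 287 − 31 = 256 left.
April 1871 has 30 days: 256 − 30 = 226 left.
May 1871 has 31 days: 226 − 31 = 195 left.
June 1871 has 30 days: 195 − 30 = 165 left.
July 1871 has 31 days: 165 − 31 = 134 left.
August 1871 has 31 days: 134 − 31 = 103 left.
September 1871 has 30 days: 103 − 30 = 73 left.
October 1871 has 31 days: 73 − 31 = 42 left.
November 1871 has 30 days: 42 − 30 = 12 left.
12 days into December 1871 → December 12, 1871.
Adding 539 days from December 12, 1871:
December has 31 days, so 31 − 12 = 19 days remain after December 12, 1871; 539 − 19 = 520 left.
January 1872 has 31 days: 520 − 31 = 489 left.
February 1872 has 29 days (1872 is a leap year): 489 − 29 = 460 left.
March 1872 has 31 days: 460 − 31 = 429 left.
April 1872 has 30 days: 429 − 30 = 399 left.
May 1872 has 31 days: 399 − 31 = 368 left.
June 1872 has 30 days: 368 − 30 = 338 left.
July 1872 has 31 days: 338 − 31 = 307 left.
August 1872 has 31 days: 307 − 31 = 276 left.
September 1872 has 30 days: 276 − 30 = 246 left.
October 1872 has 31 days: 246 − 31 = 215 left.
November 1872 has 30 days: 215 − 30 = 185 left.
December 1872 has 31 days: 185 − 31 = 154 left.
January 1873 has 31 days: 154 − 31 = 123 left.
February 1873 has 28 days (1873 is not a leap year): 123 − 28 = 95 left.
March 1873 has 31 days: 95 − 31 = 64 left.
April 1873 has 30 days: 64 − 30 = 34 left.
May 1873 has 31 days: 34 − 31 = 3 left.
3 days into June 1873 → June 3, 1873.
Advancing 257 days from June 3, 1873:
June has 30 days, so 30 − 3 = 27 days remain after June 3, 1873; 257 − 27 = 230 left.
July 1873 has 31 days: 230 − 31 = 199 left.
August 1873 has 31 days: 199 − 31 = 168 left.
September 1873 has 30 days: 168 − 30 = 138 left.
October 1873 has 31 days: 138 − 31 = 107 left.
November 1873 has 30 days: 107 − 30 = 77 left.
December 1873 has 31 days: 77 − 31 = 46 left.
January 1874 has 31 days: 46 − 31 = 15 left.
15 days into February 1874 → February 15, 1874.
Adding 428 days from February 15, 1874:
February has 28 days, so 28 − 15 = 13 days remain after February 15, 1874; 428 − 13 = 415 left.
March 1874 has 31 days: 415 − 31 = 384 left.
April 1874 has 30 days: 384 − 30 = 354 left.
May 1874 has 31 days: 354 − 31 = 323 left.
June 1874 has 30 days: 323 − 30 = 293 left.
July 1874 has 31 days: 293 − 31 = 262 left.
August 1874 has 31 days: 262 − 31 = 231 left.
September 1874 has 30 days: 231 − 30 = 201 left.
October 1874 has 31 days: 201 − 31 = 170 left.
November 1874 has 30 days: 170 − 30 = 140 left.
December 1874 has 31 days: 140 − 31 = 109 left.
January 1875 has 31 days: 109 − 31 = 78 left.
February 1875 has 28 days (1875 is not a leap year): 78 − 28 = 50 left.
March 1875 has 31 days: 50 − 31 = 19 left.
19 days into April 1875 → April 19, 1875.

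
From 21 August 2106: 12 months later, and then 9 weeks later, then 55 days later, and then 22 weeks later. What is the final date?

May 19, 2108

Counting forward 12 months from August 21, 2106:
month 8 + 12 = 20, which is month 8 of year 2107 → August 2107.
Day 21 is valid in August, giving August 21, 2107.
Advancing 9 weeks (= 63 days) from August 21, 2107:
August has 31 days, so 31 − 21 = 10 days remain after August 21, 2107; 63 − 10 = 53 left.
September 2107 has 30 days: 53 − 30 = 23 left.
23 days into October 2107 → October 23, 2107.
Adding 55 days from October 23, 2107:
October has 31 days, so 31 − 23 = 8 days remain after October 23, 2107; 55 − 8 = 47 left.
November 2107 has 30 days: 47 − 30 = 17 left.
17 days into December 2107 → December 17, 2107.
Adding 22 weeks (= 154 days) from December 17, 2107:
December has 31 days, so 31 − 17 = 14 days remain after December 17, 2107; 154 − 14 = 140 left.
January 2108 has 31 days: 140 − 31 = 109 left.
February 2108 has 29 days (2108 is a leap year): 109 − 29 = 80 left.
March 2108 has 31 days: 80 − 31 = 49 left.
April 2108 has 30 days: 49 − 30 = 19 left.
19 days into May 2108 → May 19, 2108.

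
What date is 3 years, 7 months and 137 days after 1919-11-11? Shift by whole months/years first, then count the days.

Advancing 3 years, 7 months and 137 days from November 11, 1919: first the month/year part, then the days.
+3 years → 1922; month 11 + 7 = 18, which is month 6 of year 1923 → June 1923.
Day 11 is valid in June, giving June 11, 1923.
Now add 137 days from June 11, 1923.
June has 30 days, so 30 − 11 = 19 days remain after June 11, 1923; 137 − 19 = 118 left.
July 1923 has 31 days: 118 − 31 = 87 left.
August 1923 has 31 days: 87 − 31 = 56 left.
September 1923 has 30 days: 56 − 30 = 26 left.
26 days into October 1923 → October 26, 1923.

October 26, 1923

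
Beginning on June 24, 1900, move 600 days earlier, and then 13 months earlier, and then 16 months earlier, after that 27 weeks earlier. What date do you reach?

November 25, 1895

Counting back 600 days from June 24, 1900:
Going back 24 days from June 24, 1900 reaches the end of the previous month; 600 − 24 = 576 left.
May 1900 has 31 days: 576 − 31 = 545 left.
April 1900 has 30 days: 545 − 30 = 515 left.
March 1900 has 31 days: 515 − 31 = 484 left.
February 1900 has 28 days (1900 is not a leap year (divisible by 100 but not 400)): 484 − 28 = 456 left.
January 1900 has 31 days: 456 − 31 = 425 left.
December 1899 has 31 days: 425 − 31 = 394 left.
November 1899 has 30 days: 394 − 30 = 364 left.
October 1899 has 31 days: 364 − 31 = 333 left.
September 1899 has 30 days: 333 − 30 = 303 left.
August 1899 has 31 days: 303 − 31 = 272 left.
July 1899 has 31 days: 272 − 31 = 241 left.
June 1899 has 30 days: 241 − 30 = 211 left.
May 1899 has 31 days: 211 − 31 = 180 left.
April 1899 has 30 days: 180 − 30 = 150 left.
March 1899 has 31 days: 150 − 31 = 119 left.
February 1899 has 28 days (1899 is not a leap year): 119 − 28 = 91 left.
January 1899 has 31 days: 91 − 31 = 60 left.
December 1898 has 31 days: 60 − 31 = 29 left.
November 1898 has 30 days; 30 − 29 = 1 → November 1, 1898.
Counting back 13 months from November 1, 1898:
month 11 − 13 = -2, which is month 10 of year 1897 → October 1897.
Day 1 is valid in October, giving October 1, 1897.
Going back 16 months from October 1, 1897:
month 10 − 16 = -6, which is month 6 of year 1896 → June 1896.
Day 1 is valid in June, giving June 1, 1896.
Going back 27 weeks (= 189 days) from June 1, 1896:
Going back 1 day from June 1, 1896 reaches the end of the previous month; 189 − 1 = 188 left.
May 1896 has 31 days: 188 − 31 = 157 left.
April 1896 has 30 days: 157 − 30 = 127 left.
March 1896 has 31 days: 127 − 31 = 96 left.
February 1896 has 29 days (1896 is a leap year): 96 − 29 = 67 left.
January 1896 has 31 days: 67 − 31 = 36 left.
December 1895 has 31 days: 36 − 31 = 5 left.
November 1895 has 30 days; 30 − 5 = 25 → November 25, 1895.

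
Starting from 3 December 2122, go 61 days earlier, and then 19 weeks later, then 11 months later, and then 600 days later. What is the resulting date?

September 4, 2125

Counting back 61 days from December 3, 2122:
Going back 3 days from December 3, 2122 reaches the end of the previous month; 61 − 3 = 58 left.
November 2122 has 30 days: 58 − 30 = 28 left.
October 2122 has 31 days; 31 − 28 = 3 → October 3, 2122.
Advancing 19 weeks (= 133 days) from October 3, 2122:
October has 31 days, so 31 − 3 = 28 days remain after October 3, 2122; 133 − 28 = 105 left.
November 2122 has 30 days: 105 − 30 = 75 left.
December 2122 has 31 days: 75 − 31 = 44 left.
January 2123 has 31 days: 44 − 31 = 13 left.
13 days into February 2123 → February 13, 2123.
Advancing 11 months from February 13, 2123:
month 2 + 11 = 13, which is month 1 of year 2124 → January 2124.
Day 13 is valid in January, giving January 13, 2124.
Advancing 600 days from January 13, 2124:
January has 31 days, so 31 − 13 = 18 days remain after January 13, 2124; 600 − 18 = 582 left.
February 2124 has 29 days (2124 is a leap year): 582 − 29 = 553 left.
March 2124 has 31 days: 553 − 31 = 522 left.
April 2124 has 30 days: 522 − 30 = 492 left.
May 2124 has 31 days: 492 − 31 = 461 left.
June 2124 has 30 days: 461 − 30 = 431 left.
July 2124 has 31 days: 431 − 31 = 400 left.
August 2124 has 31 days: 400 − 31 = 369 left.
September 2124 has 30 days: 369 − 30 = 339 left.
October 2124 has 31 days: 339 − 31 = 308 left.
November 2124 has 30 days: 308 − 30 = 278 left.
December 2124 has 31 days: 278 − 31 = 247 left.
January 2125 has 31 days: 247 − 31 = 216 left.
February 2125 has 28 days (2125 is not a leap year): 216 − 28 = 188 left.
March 2125 has 31 days: 188 − 31 = 157 left.
April 2125 has 30 days: 157 − 30 = 127 left.
May 2125 has 31 days: 127 − 31 = 96 left.
June 2125 has 30 days: 96 − 30 = 66 left.
July 2125 has 31 days: 66 − 31 = 35 left.
August 2125 has 31 days: 35 − 31 = 4 left.
4 days into September 2125 → September 4, 2125.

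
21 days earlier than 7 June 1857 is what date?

May 17, 1857

Going back 21 days from June 7, 1857.
Going back 7 days from June 7, 1857 reaches the end of the previous month; 21 − 7 = 14 left.
May 1857 has 31 days; 31 − 14 = 17 → May 17, 1857.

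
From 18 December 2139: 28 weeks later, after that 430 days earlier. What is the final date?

Advancing 28 weeks (= 196 days) from December 18, 2139:
December has 31 days, so 31 − 18 = 13 days remain after December 18, 2139; 196 − 13 = 183 left.
January 2140 has 31 days: 183 − 31 = 152 left.
February 2140 has 29 days (2140 is a leap year): 152 − 29 = 123 left.
March 2140 has 31 days: 123 − 31 = 92 left.
April 2140 has 30 days: 92 − 30 = 62 left.
May 2140 has 31 days: 62 − 31 = 31 left.
June 2140 has 30 days: 31 − 30 = 1 left.
1 day into July 2140 → July 1, 2140.
Going back 430 days from July 1, 2140:
Going back 1 day from July 1, 2140 reaches the end of the previous month; 430 − 1 = 429 left.
June 2140 has 30 days: 429 − 30 = 399 left.
May 2140 has 31 days: 399 − 31 = 368 left.
April 2140 has 30 days: 368 − 30 = 338 left.
March 2140 has 31 days: 338 − 31 = 307 left.
February 2140 has 29 days (2140 is a leap year): 307 − 29 = 278 left.
January 2140 has 31 days: 278 − 31 = 247 left.
December 2139 has 31 days: 247 − 31 = 216 left.
November 2139 has 30 days: 216 − 30 = 186 left.
October 2139 has 31 days: 186 − 31 = 155 left.
September 2139 has 30 days: 155 − 30 = 125 left.
August 2139 has 31 days: 125 − 31 = 94 left.
July 2139 has 31 days: 94 − 31 = 63 left.
June 2139 has 30 days: 63 − 30 = 33 left.
May 2139 has 31 days: 33 − 31 = 2 left.
April 2139 has 30 days; 30 − 2 = 28 → April 28, 2139.

April 28, 2139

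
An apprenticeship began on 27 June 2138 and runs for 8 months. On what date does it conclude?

February 27, 2139

Advancing 8 months from June 27, 2138.
month 6 + 8 = 14, which is month 2 of year 2139 → February 2139.
Day 27 is valid in February, giving February 27, 2139.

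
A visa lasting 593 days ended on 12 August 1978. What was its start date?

Counting back 593 days from August 12, 1978.
Going back 12 days from August 12, 1978 reaches the end of the previous month; 593 − 12 = 581 left.
July 1978 has 31 days: 581 − 31 = 550 left.
June 1978 has 30 days: 550 − 30 = 520 left.
May 1978 has 31 days: 520 − 31 = 489 left.
April 1978 has 30 days: 489 − 30 = 459 left.
March 1978 has 31 days: 459 − 31 = 428 left.
February 1978 has 28 days (1978 is not a leap year): 428 − 28 = 400 left.
January 1978 has 31 days: 400 − 31 = 369 left.
December 1977 has 31 days: 369 − 31 = 338 left.
November 1977 has 30 days: 338 − 30 = 308 left.
October 1977 has 31 days: 308 − 31 = 277 left.
September 1977 has 30 days: 277 − 30 = 247 left.
August 1977 has 31 days: 247 − 31 = 216 left.
July 1977 has 31 days: 216 − 31 = 185 left.
June 1977 has 30 days: 185 − 30 = 155 left.
May 1977 has 31 days: 155 − 31 = 124 left.
April 1977 has 30 days: 124 − 30 = 94 left.
March 1977 has 31 days: 94 − 31 = 63 left.
February 1977 has 28 days (1977 is not a leap year): 63 − 28 = 35 left.
January 1977 has 31 days: 35 − 31 = 4 left.
December 1976 has 31 days; 31 − 4 = 27 → December 27, 1976.

December 27, 1976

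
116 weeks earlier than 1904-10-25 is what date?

August 5, 1902

Going back 116 weeks = 812 days from October 25, 1904.
Going back 25 days from October 25, 1904 reaches the end of the previous month; 812 − 25 = 787 left.
September 1904 has 30 days: 787 − 30 = 757 left.
August 1904 has 31 days: 757 − 31 = 726 left.
July 1904 has 31 days: 726 − 31 = 695 left.
June 1904 has 30 days: 695 − 30 = 665 left.
May 1904 has 31 days: 665 − 31 = 634 left.
April 1904 has 30 days: 634 − 30 = 604 left.
March 1904 has 31 days: 604 − 31 = 573 left.
February 1904 has 29 days (1904 is a leap year): 573 − 29 = 544 left.
January 1904 has 31 days: 544 − 31 = 513 left.
December 1903 has 31 days: 513 − 31 = 482 left.
November 1903 has 30 days: 482 − 30 = 452 left.
October 1903 has 31 days: 452 − 31 = 421 left.
September 1903 has 30 days: 421 − 30 = 391 left.
August 1903 has 31 days: 391 − 31 = 360 left.
July 1903 has 31 days: 360 − 31 = 329 left.
June 1903 has 30 days: 329 − 30 = 299 left.
May 1903 has 31 days: 299 − 31 = 268 left.
April 1903 has 30 days: 268 − 30 = 238 left.
March 1903 has 31 days: 238 − 31 = 207 left.
February 1903 has 28 days (1903 is not a leap year): 207 − 28 = 179 left.
January 1903 has 31 days: 179 − 31 = 148 left.
December 1902 has 31 days: 148 − 31 = 117 left.
November 1902 has 30 days: 117 − 30 = 87 left.
October 1902 has 31 days: 87 − 31 = 56 left.
September 1902 has 30 days: 56 − 30 = 26 left.
August 1902 has 31 days; 31 − 26 = 5 → August 5, 1902.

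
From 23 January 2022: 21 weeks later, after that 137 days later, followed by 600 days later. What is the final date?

Counting forward 21 weeks (= 147 days) from January 23, 2022:
January has 31 days, so 31 − 23 = 8 days remain after January 23, 2022; 147 − 8 = 139 left.
February 2022 has 28 days (2022 is not a leap year): 139 − 28 = 111 left.
March 2022 has 31 days: 111 − 31 = 80 left.
April 2022 has 30 days: 80 − 30 = 50 left.
May 2022 has 31 days: 50 − 31 = 19 left.
19 days into June 2022 → June 19, 2022.
Adding 137 days from June 19, 2022:
June has 30 days, so 30 − 19 = 11 days remain after June 19, 2022; 137 − 11 = 126 left.
July 2022 has 31 days: 126 − 31 = 95 left.
August 2022 has 31 days: 95 − 31 = 64 left.
September 2022 has 30 days: 64 − 30 = 34 left.
October 2022 has 31 days: 34 − 31 = 3 left.
3 days into November 2022 → November 3, 2022.
Advancing 600 days from November 3, 2022:
November has 30 days, so 30 − 3 = 27 days remain after November 3, 2022; 600 − 27 = 573 left.
December 2022 has 31 days: 573 − 31 = 542 left.
January 2023 has 31 days: 542 − 31 = 511 left.
February 2023 has 28 days (2023 is not a leap year): 511 − 28 = 483 left.
March 2023 has 31 days: 483 − 31 = 452 left.
April 2023 has 30 days: 452 − 30 = 422 left.
May 2023 has 31 days: 422 − 31 = 391 left.
June 2023 has 30 days: 391 − 30 = 361 left.
July 2023 has 31 days: 361 − 31 = 330 left.
August 2023 has 31 days: 330 − 31 = 299 left.
September 2023 has 30 days: 299 − 30 = 269 left.
October 2023 has 31 days: 269 − 31 = 238 left.
November 2023 has 30 days: 238 − 30 = 208 left.
December 2023 has 31 days: 208 − 31 = 177 left.
January 2024 has 31 days: 177 − 31 = 146 left.
February 2024 has 29 days (2024 is a leap year): 146 − 29 = 117 left.
March 2024 has 31 days: 117 − 31 = 86 left.
April 2024 has 30 days: 86 − 30 = 56 left.
May 2024 has 31 days: 56 − 31 = 25 left.
25 days into June 2024 → June 25, 2024.

June 25, 2024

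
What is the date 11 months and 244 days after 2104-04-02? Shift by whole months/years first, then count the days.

November 1, 2105

Advancing 11 months and 244 days from April 2, 2104: first the month/year part, then the days.
month 4 + 11 = 15, which is month 3 of year 2105 → March 2105.
Day 2 is valid in March, giving March 2, 2105.
Now add 244 days from March 2, 2105.
March has 31 days, so 31 − 2 = 29 days remain after March 2, 2105; 244 − 29 = 215 left.
April 2105 has 30 days: 215 − 30 = 185 left.
May 2105 has 31 days: 185 − 31 = 154 left.
June 2105 has 30 days: 154 − 30 = 124 left.
July 2105 has 31 days: 124 − 31 = 93 left.
August 2105 has 31 days: 93 − 31 = 62 left.
September 2105 has 30 days: 62 − 30 = 32 left.
October 2105 has 31 days: 32 − 31 = 1 left.
1 day into November 2105 → November 1, 2105.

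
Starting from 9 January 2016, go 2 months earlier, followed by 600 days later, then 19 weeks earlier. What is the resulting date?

February 18, 2017

Counting back 2 months from January 9, 2016:
month 1 − 2 = -1, which is month 11 of year 2015 → November 2015.
Day 9 is valid in November, giving November 9, 2015.
Counting forward 600 days from November 9, 2015:
November has 30 days, so 30 − 9 = 21 days remain after November 9, 2015; 600 − 21 = 579 left.
December 2015 has 31 days: 579 − 31 = 548 left.
January 2016 has 31 days: 548 − 31 = 517 left.
February 2016 has 29 days (2016 is a leap year): 517 − 29 = 488 left.
March 2016 has 31 days: 488 − 31 = 457 left.
April 2016 has 30 days: 457 − 30 = 427 left.
May 2016 has 31 days: 427 − 31 = 396 left.
June 2016 has 30 days: 396 − 30 = 366 left.
July 2016 has 31 days: 366 − 31 = 335 left.
August 2016 has 31 days: 335 − 31 = 304 left.
September 2016 has 30 days: 304 − 30 = 274 left.
October 2016 has 31 days: 274 − 31 = 243 left.
November 2016 has 30 days: 243 − 30 = 213 left.
December 2016 has 31 days: 213 − 31 = 182 left.
January 2017 has 31 days: 182 − 31 = 151 left.
February 2017 has 28 days (2017 is not a leap year): 151 − 28 = 123 left.
March 2017 has 31 days: 123 − 31 = 92 left.
April 2017 has 30 days: 92 − 30 = 62 left.
May 2017 has 31 days: 62 − 31 = 31 left.
June 2017 has 30 days: 31 − 30 = 1 left.
1 day into July 2017 → July 1, 2017.
Subtracting 19 weeks (= 133 days) from July 1, 2017:
Going back 1 day from July 1, 2017 reaches the end of the previous month; 133 − 1 = 132 left.
June 2017 has 30 days: 132 − 30 = 102 left.
May 2017 has 31 days: 102 − 31 = 71 left.
April 2017 has 30 days: 71 − 30 = 41 left.
March 2017 has 31 days: 41 − 31 = 10 left.
February 2017 has 28 days; 28 − 10 = 18 → February 18, 2017.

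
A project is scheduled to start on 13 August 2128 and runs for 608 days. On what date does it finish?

April 13, 2130

Advancing 608 days from August 13, 2128.
August has 31 days, so 31 − 13 = 18 days remain after August 13, 2128; 608 − 18 = 590 left.
September 2128 has 30 days: 590 − 30 = 560 left.
October 2128 has 31 days: 560 − 31 = 529 left.
November 2128 has 30 days: 529 − 30 = 499 left.
December 2128 has 31 days: 499 − 31 = 468 left.
January 2129 has 31 days: 468 − 31 = 437 left.
February 2129 has 28 days (2129 is not a leap year): 437 − 28 = 409 left.
March 2129 has 31 days: 409 − 31 = 378 left.
April 2129 has 30 days: 378 − 30 = 348 left.
May 2129 has 31 days: 348 − 31 = 317 left.
June 2129 has 30 days: 317 − 30 = 287 left.
July 2129 has 31 days: 287 − 31 = 256 left.
August 2129 has 31 days: 256 − 31 = 225 left.
September 2129 has 30 days: 225 − 30 = 195 left.
October 2129 has 31 days: 195 − 31 = 164 left.
November 2129 has 30 days: 164 − 30 = 134 left.
December 2129 has 31 days: 134 − 31 = 103 left.
January 2130 has 31 days: 103 − 31 = 72 left.
February 2130 has 28 days (2130 is not a leap year): 72 − 28 = 44 left.
March 2130 has 31 days: 44 − 31 = 13 left.
13 days into April 2130 → April 13, 2130.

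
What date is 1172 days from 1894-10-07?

Counting forward 1172 days from October 7, 1894.
October has 31 days, so 31 − 7 = 24 days remain after October 7, 1894; 1172 − 24 = 1148 left.
November 1894 has 30 days: 1148 − 30 = 1118 left.
December 1894 has 31 days: 1118 − 31 = 1087 left.
January 1895 has 31 days: 1087 − 31 = 1056 left.
February 1895 has 28 days (1895 is not a leap year): 1056 − 28 = 1028 left.
March 1895 has 31 days: 1028 − 31 = 997 left.
April 1895 has 30 days: 997 − 30 = 967 left.
May 1895 has 31 days: 967 − 31 = 936 left.
June 1895 has 30 days: 936 − 30 = 906 left.
July 1895 has 31 days: 906 − 31 = 875 left.
August 1895 has 31 days: 875 − 31 = 844 left.
September 1895 has 30 days: 844 − 30 = 814 left.
October 1895 has 31 days: 814 − 31 = 783 left.
November 1895 has 30 days: 783 − 30 = 753 left.
December 1895 has 31 days: 753 − 31 = 722 left.
January 1896 has 31 days: 722 − 31 = 691 left.
February 1896 has 29 days (1896 is a leap year): 691 − 29 = 662 left.
March 1896 has 31 days: 662 − 31 = 631 left.
April 1896 has 30 days: 631 − 30 = 601 left.
May 1896 has 31 days: 601 − 31 = 570 left.
June 1896 has 30 days: 570 − 30 = 540 left.
July 1896 has 31 days: 540 − 31 = 509 left.
August 1896 has 31 days: 509 − 31 = 478 left.
September 1896 has 30 days: 478 − 30 = 448 left.
October 1896 has 31 days: 448 − 31 = 417 left.
November 1896 has 30 days: 417 − 30 = 387 left.
December 1896 has 31 days: 387 − 31 = 356 left.
January 1897 has 31 days: 356 − 31 = 325 left.
February 1897 has 28 days (1897 is not a leap year): 325 − 28 = 297 left.
March 1897 has 31 days: 297 − 31 = 266 left.
April 1897 has 30 days: 266 − 30 = 236 left.
May 1897 has 31 days: 236 − 31 = 205 left.
June 1897 has 30 days: 205 − 30 = 175 left.
July 1897 has 31 days: 175 − 31 = 144 left.
August 1897 has 31 days: 144 − 31 = 113 left.
September 1897 has 30 days: 113 − 30 = 83 left.
October 1897 has 31 days: 83 − 31 = 52 left.
November 1897 has 30 days: 52 − 30 = 22 left.
22 days into December 1897 → December 22, 1897.

December 22, 1897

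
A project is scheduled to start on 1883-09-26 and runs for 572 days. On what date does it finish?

Adding 572 days from September 26, 1883.
September has 30 days, so 30 − 26 = 4 days remain after September 26, 1883; 572 − 4 = 568 left.
October 1883 has 31 days: 568 − 31 = 537 left.
November 1883 has 30 days: 537 − 30 = 507 left.
December 1883 has 31 days: 507 − 31 = 476 left.
January 1884 has 31 days: 476 − 31 = 445 left.
February 1884 has 29 days (1884 is a leap year): 445 − 29 = 416 left.
March 1884 has 31 days: 416 − 31 = 385 left.
April 1884 has 30 days: 385 − 30 = 355 left.
May 1884 has 31 days: 355 − 31 = 324 left.
June 1884 has 30 days: 324 − 30 = 294 left.
July 1884 has 31 days: 294 − 31 = 263 left.
August 1884 has 31 days: 263 − 31 = 232 left.
September 1884 has 30 days: 232 − 30 = 202 left.
October 1884 has 31 days: 202 − 31 = 171 left.
November 1884 has 30 days: 171 − 30 = 141 left.
December 1884 has 31 days: 141 − 31 = 110 left.
January 1885 has 31 days: 110 − 31 = 79 left.
February 1885 has 28 days (1885 is not a leap year): 79 − 28 = 51 left.
March 1885 has 31 days: 51 − 31 = 20 left.
20 days into April 1885 → April 20, 1885.

April 20, 1885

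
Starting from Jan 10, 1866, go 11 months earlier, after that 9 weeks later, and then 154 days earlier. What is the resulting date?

November 11, 1864

Subtracting 11 months from January 10, 1866:
month 1 − 11 = -10, which is month 2 of year 1865 → February 1865.
Day 10 is valid in February, giving February 10, 1865.
Advancing 9 weeks (= 63 days) from February 10, 1865:
February has 28 days, so 28 − 10 = 18 days remain after February 10, 1865; 63 − 18 = 45 left.
March 1865 has 31 days: 45 − 31 = 14 left.
14 days into April 1865 → April 14, 1865.
Subtracting 154 days from April 14, 1865:
Going back 14 days from April 14, 1865 reaches the end of the previous month; 154 − 14 = 140 left.
March 1865 has 31 days: 140 − 31 = 109 left.
February 1865 has 28 days (1865 is not a leap year): 109 − 28 = 81 left.
January 1865 has 31 days: 81 − 31 = 50 left.
December 1864 has 31 days: 50 − 31 = 19 left.
November 1864 has 30 days; 30 − 19 = 11 → November 11, 1864.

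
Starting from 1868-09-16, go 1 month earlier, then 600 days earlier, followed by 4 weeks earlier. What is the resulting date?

Counting back 1 month from September 16, 1868:
month 9 − 1 = 8 → August 1868.
Day 16 is valid in August, giving August 16, 1868.
Going back 600 days from August 16, 1868:
Going back 16 days from August 16, 1868 reaches the end of the previous month; 600 − 16 = 584 left.
July 1868 has 31 days: 584 − 31 = 553 left.
June 1868 has 30 days: 553 − 30 = 523 left.
May 1868 has 31 days: 523 − 31 = 492 left.
April 1868 has 30 days: 492 − 30 = 462 left.
March 1868 has 31 days: 462 − 31 = 431 left.
February 1868 has 29 days (1868 is a leap year): 431 − 29 = 402 left.
January 1868 has 31 days: 402 − 31 = 371 left.
December 1867 has 31 days: 371 − 31 = 340 left.
November 1867 has 30 days: 340 − 30 = 310 left.
October 1867 has 31 days: 310 − 31 = 279 left.
September 1867 has 30 days: 279 − 30 = 249 left.
August 1867 has 31 days: 249 − 31 = 218 left.
July 1867 has 31 days: 218 − 31 = 187 left.
June 1867 has 30 days: 187 − 30 = 157 left.
May 1867 has 31 days: 157 − 31 = 126 left.
April 1867 has 30 days: 126 − 30 = 96 left.
March 1867 has 31 days: 96 − 31 = 65 left.
February 1867 has 28 days (1867 is not a leap year): 65 − 28 = 37 left.
January 1867 has 31 days: 37 − 31 = 6 left.
December 1866 has 31 days; 31 − 6 = 25 → December 25, 1866.
Subtracting 4 weeks (= 28 days) from December 25, 1866:
Going back 25 days from December 25, 1866 reaches the end of the previous month; 28 − 25 = 3 left.
November 1866 has 30 days; 30 − 3 = 27 → November 27, 1866.

November 27, 1866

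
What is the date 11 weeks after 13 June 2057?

Adding 11 weeks = 77 days from June 13, 2057.
June has 30 days, so 30 − 13 = 17 days remain after June 13, 2057; 77 − 17 = 60 left.
July 2057 has 31 days: 60 − 31 = 29 left.
29 days into August 2057 → August 29, 2057.

August 29, 2057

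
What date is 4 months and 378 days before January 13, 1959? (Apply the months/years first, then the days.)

August 31, 1957

Subtracting 4 months and 378 days from January 13, 1959: first the month/year part, then the days.
month 1 − 4 = -3, which is month 9 of year 1958 → September 1958.
Day 13 is valid in September, giving September 13, 1958.
Now subtract 378 days from September 13, 1958.
Going back 13 days from September 13, 1958 reaches the end of the previous month; 378 − 13 = 365 left.
August 1958 has 31 days: 365 − 31 = 334 left.
July 1958 has 31 days: 334 − 31 = 303 left.
June 1958 has 30 days: 303 − 30 = 273 left.
May 1958 has 31 days: 273 − 31 = 242 left.
April 1958 has 30 days: 242 − 30 = 212 left.
March 1958 has 31 days: 212 − 31 = 181 left.
February 1958 has 28 days (1958 is not a leap year): 181 − 28 = 153 left.
January 1958 has 31 days: 153 − 31 = 122 left.
December 1957 has 31 days: 122 − 31 = 91 left.
November 1957 has 30 days: 91 − 30 = 61 left.
October 1957 has 31 days: 61 − 31 = 30 left.
September 1957 has 30 days: 30 − 30 = 0 left.
August 1957 has 31 days; 31 − 0 = 31 → August 31, 1957.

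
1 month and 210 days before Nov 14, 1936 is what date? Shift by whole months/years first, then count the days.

Counting back 1 month and 210 days from November 14, 1936: first the month/year part, then the days.
month 11 − 1 = 10 → October 1936.
Day 14 is valid in October, giving October 14, 1936.
Now subtract 210 days from October 14, 1936.
Going back 14 days from October 14, 1936 reaches the end of the previous month; 210 − 14 = 196 left.
September 1936 has 30 days: 196 − 30 = 166 left.
August 1936 has 31 days: 166 − 31 = 135 left.
July 1936 has 31 days: 135 − 31 = 104 left.
June 1936 has 30 days: 104 − 30 = 74 left.
May 1936 has 31 days: 74 − 31 = 43 left.
April 1936 has 30 days: 43 − 30 = 13 left.
March 1936 has 31 days; 31 − 13 = 18 → March 18, 1936.

March 18, 1936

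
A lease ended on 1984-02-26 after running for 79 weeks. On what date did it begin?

August 22, 1982

Subtracting 79 weeks = 553 days from February 26, 1984.
Going back 26 days from February 26, 1984 reaches the end of the previous month; 553 − 26 = 527 left.
January 1984 has 31 days: 527 − 31 = 496 left.
December 1983 has 31 days: 496 − 31 = 465 left.
November 1983 has 30 days: 465 − 30 = 435 left.
October 1983 has 31 days: 435 − 31 = 404 left.
September 1983 has 30 days: 404 − 30 = 374 left.
August 1983 has 31 days: 374 − 31 = 343 left.
July 1983 has 31 days: 343 − 31 = 312 left.
June 1983 has 30 days: 312 − 30 = 282 left.
May 1983 has 31 days: 282 − 31 = 251 left.
April 1983 has 30 days: 251 − 30 = 221 left.
March 1983 has 31 days: 221 − 31 = 190 left.
February 1983 has 28 days (1983 is not a leap year): 190 − 28 = 162 left.
January 1983 has 31 days: 162 − 31 = 131 left.
December 1982 has 31 days: 131 − 31 = 100 left.
November 1982 has 30 days: 100 − 30 = 70 left.
October 1982 has 31 days: 70 − 31 = 39 left.
September 1982 has 30 days: 39 − 30 = 9 left.
August 1982 has 31 days; 31 − 9 = 22 → August 22, 1982.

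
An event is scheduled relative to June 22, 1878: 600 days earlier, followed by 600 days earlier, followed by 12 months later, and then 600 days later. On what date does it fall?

October 31, 1877

Counting back 600 days from June 22, 1878:
Going back 22 days from June 22, 1878 reaches the end of the previous month; 600 − 22 = 578 left.
May 1878 has 31 days: 578 − 31 = 547 left.
April 1878 has 30 days: 547 − 30 = 517 left.
March 1878 has 31 days: 517 − 31 = 486 left.
February 1878 has 28 days (1878 is not a leap year): 486 − 28 = 458 left.
January 1878 has 31 days: 458 − 31 = 427 left.
December 1877 has 31 days: 427 − 31 = 396 left.
November 1877 has 30 days: 396 − 30 = 366 left.
October 1877 has 31 days: 366 − 31 = 335 left.
September 1877 has 30 days: 335 − 30 = 305 left.
August 1877 has 31 days: 305 − 31 = 274 left.
July 1877 has 31 days: 274 − 31 = 243 left.
June 1877 has 30 days: 243 − 30 = 213 left.
May 1877 has 31 days: 213 − 31 = 182 left.
April 1877 has 30 days: 182 − 30 = 152 left.
March 1877 has 31 days: 152 − 31 = 121 left.
February 1877 has 28 days (1877 is not a leap year): 121 − 28 = 93 left.
January 1877 has 31 days: 93 − 31 = 62 left.
December 1876 has 31 days: 62 − 31 = 31 left.
November 1876 has 30 days: 31 − 30 = 1 left.
October 1876 has 31 days; 31 − 1 = 30 → October 30, 1876.
Counting back 600 days from October 30, 1876:
Going back 30 days from October 30, 1876 reaches the end of the previous month; 600 − 30 = 570 left.
September 1876 has 30 days: 570 − 30 = 540 left.
August 1876 has 31 days: 540 − 31 = 509 left.
July 1876 has 31 days: 509 − 31 = 478 left.
June 1876 has 30 days: 478 − 30 = 448 left.
May 1876 has 31 days: 448 − 31 = 417 left.
April 1876 has 30 days: 417 − 30 = 387 left.
March 1876 has 31 days: 387 − 31 = 356 left.
February 1876 has 29 days (1876 is a leap year): 356 − 29 = 327 left.
January 1876 has 31 days: 327 − 31 = 296 left.
December 1875 has 31 days: 296 − 31 = 265 left.
November 1875 has 30 days: 265 − 30 = 235 left.
October 1875 has 31 days: 235 − 31 = 204 left.
September 1875 has 30 days: 204 − 30 = 174 left.
August 1875 has 31 days: 174 − 31 = 143 left.
July 1875 has 31 days: 143 − 31 = 112 left.
June 1875 has 30 days: 112 − 30 = 82 left.
May 1875 has 31 days: 82 − 31 = 51 left.
April 1875 has 30 days: 51 − 30 = 21 left.
March 1875 has 31 days; 31 − 21 = 10 → March 10, 1875.
Advancing 12 months from March 10, 1875:
month 3 + 12 = 15, which is month 3 of year 1876 → March 1876.
Day 10 is valid in March, giving March 10, 1876.
Advancing 600 days from March 10, 1876:
March has 31 days, so 31 − 10 = 21 days remain after March 10, 1876; 600 − 21 = 579 left.
April 1876 has 30 days: 579 − 30 = 549 left.
May 1876 has 31 days: 549 − 31 = 518 left.
June 1876 has 30 days: 518 − 30 = 488 left.
July 1876 has 31 days: 488 − 31 = 457 left.
August 1876 has 31 days: 457 − 31 = 426 left.
September 1876 has 30 days: 426 − 30 = 396 left.
October 1876 has 31 days: 396 − 31 = 365 left.
November 1876 has 30 days: 365 − 30 = 335 left.
December 1876 has 31 days: 335 − 31 = 304 left.
January 1877 has 31 days: 304 − 31 = 273 left.
February 1877 has 28 days (1877 is not a leap year): 273 − 28 = 245 left.
March 1877 has 31 days: 245 − 31 = 214 left.
April 1877 has 30 days: 214 − 30 = 184 left.
May 1877 has 31 days: 184 − 31 = 153 left.
June 1877 has 30 days: 153 − 30 = 123 left.
July 1877 has 31 days: 123 − 31 = 92 left.
August 1877 has 31 days: 92 − 31 = 61 left.
September 1877 has 30 days: 61 − 30 = 31 left.
31 days into October 1877 → October 31, 1877.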